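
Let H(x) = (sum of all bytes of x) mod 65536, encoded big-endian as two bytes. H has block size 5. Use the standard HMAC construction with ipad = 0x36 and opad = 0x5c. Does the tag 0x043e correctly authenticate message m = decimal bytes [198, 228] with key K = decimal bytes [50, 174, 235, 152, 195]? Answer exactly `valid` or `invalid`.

Key decimal bytes [50, 174, 235, 152, 195] = 32 ae eb 98 c3 is exactly B = 5 bytes: K' = 32 ae eb 98 c3.
K' ⊕ ipad = 04 98 dd ae f5; K' ⊕ opad = 6e f2 b7 c4 9f.
Inner hash: sum = 4+152+221+174+245+198+228 = 1222 → 04 c6.
Outer hash (recomputed tag): sum = 110+242+183+196+159+4+198 = 1092 → 04 44.
Recomputed tag = 0444; claimed = 043e → mismatch.

invalid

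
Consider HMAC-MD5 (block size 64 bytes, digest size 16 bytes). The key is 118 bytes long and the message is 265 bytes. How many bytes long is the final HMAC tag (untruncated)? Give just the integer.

16

The tag is one MD5 digest: 16 bytes.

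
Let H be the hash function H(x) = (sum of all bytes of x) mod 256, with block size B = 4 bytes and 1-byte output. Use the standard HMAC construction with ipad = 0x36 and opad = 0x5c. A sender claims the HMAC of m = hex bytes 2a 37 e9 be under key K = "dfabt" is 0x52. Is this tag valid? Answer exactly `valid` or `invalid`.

Key "dfabt" = 64 66 61 62 74 is 5 bytes > B = 4, so hash it first: H(key) = 01, then zero-pad to 4 bytes: K' = 01 00 00 00.
K' ⊕ ipad = 37 36 36 36; K' ⊕ opad = 5d 5c 5c 5c.
Inner hash: sum = 55+54+54+54+42+55+233+190 = 737; mod 256 = 225 → e1.
Outer hash (recomputed tag): sum = 93+92+92+92+225 = 594; mod 256 = 82 → 52.
Recomputed tag = 52; claimed = 52 → match.

valid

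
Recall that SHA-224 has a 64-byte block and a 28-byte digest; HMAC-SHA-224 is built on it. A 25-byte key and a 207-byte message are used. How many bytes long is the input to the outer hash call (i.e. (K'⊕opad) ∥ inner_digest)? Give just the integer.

92

Key is 25 ≤ 64 bytes, zero-padded: |K'| = 64.
Outer input = (K'⊕opad) ∥ H(inner) → 64 + 28 = 92 bytes.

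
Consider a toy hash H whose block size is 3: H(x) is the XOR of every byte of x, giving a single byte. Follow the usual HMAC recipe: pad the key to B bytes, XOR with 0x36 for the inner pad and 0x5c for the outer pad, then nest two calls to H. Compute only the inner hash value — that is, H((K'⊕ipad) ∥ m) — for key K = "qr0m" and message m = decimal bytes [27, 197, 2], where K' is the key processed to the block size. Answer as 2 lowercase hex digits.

b4

Key "qr0m" = 71 72 30 6d is 4 bytes > B = 3, so hash it first: H(key) = 5e, then zero-pad to 3 bytes: K' = 5e 00 00.
K' ⊕ ipad = 68 36 36.
Inner input = 68 36 36 ∥ 1b c5 02.
Inner hash: XOR 68⊕36⊕36⊕1b⊕c5⊕02 = b4.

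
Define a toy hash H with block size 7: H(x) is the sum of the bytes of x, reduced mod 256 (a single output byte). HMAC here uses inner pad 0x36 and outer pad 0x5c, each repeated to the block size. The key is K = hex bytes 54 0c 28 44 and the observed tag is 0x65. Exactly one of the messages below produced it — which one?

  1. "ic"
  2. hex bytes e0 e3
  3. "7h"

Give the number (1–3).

3

Key hex bytes 54 0c 28 44 is 4 bytes ≤ B = 7; zero-pad to 7 bytes: K' = 54 0c 28 44 00 00 00.
K' ⊕ ipad = 62 3a 1e 72 36 36 36; K' ⊕ opad = 08 50 74 18 5c 5c 5c.
m1: inner = H(62 3a 1e 72 36 36 36 69 63) = 9a; tag = H(08 50 74 18 5c 5c 5c 9a) = 92
m2: inner = H(62 3a 1e 72 36 36 36 e0 e3) = 91; tag = H(08 50 74 18 5c 5c 5c 91) = 89
m3: inner = H(62 3a 1e 72 36 36 36 37 68) = 6d; tag = H(08 50 74 18 5c 5c 5c 6d) = 65 ← matches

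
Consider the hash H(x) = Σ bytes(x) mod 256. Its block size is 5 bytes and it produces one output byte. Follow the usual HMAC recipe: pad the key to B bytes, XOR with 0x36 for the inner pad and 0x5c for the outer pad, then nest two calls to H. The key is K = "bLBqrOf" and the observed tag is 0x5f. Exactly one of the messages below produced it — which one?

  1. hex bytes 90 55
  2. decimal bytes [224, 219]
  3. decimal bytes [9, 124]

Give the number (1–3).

3

Key "bLBqrOf" = 62 4c 42 71 72 4f 66 is 7 bytes > B = 5, so hash it first: H(key) = 88, then zero-pad to 5 bytes: K' = 88 00 00 00 00.
K' ⊕ ipad = be 36 36 36 36; K' ⊕ opad = d4 5c 5c 5c 5c.
m1: inner = H(be 36 36 36 36 90 55) = 7b; tag = H(d4 5c 5c 5c 5c 7b) = bf
m2: inner = H(be 36 36 36 36 e0 db) = 51; tag = H(d4 5c 5c 5c 5c 51) = 95
m3: inner = H(be 36 36 36 36 09 7c) = 1b; tag = H(d4 5c 5c 5c 5c 1b) = 5f ← matches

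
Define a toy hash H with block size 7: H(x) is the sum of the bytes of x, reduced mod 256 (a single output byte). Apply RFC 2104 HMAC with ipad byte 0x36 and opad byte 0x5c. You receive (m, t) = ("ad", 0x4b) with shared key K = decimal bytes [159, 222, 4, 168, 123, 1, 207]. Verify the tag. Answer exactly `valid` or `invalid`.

Key decimal bytes [159, 222, 4, 168, 123, 1, 207] = 9f de 04 a8 7b 01 cf is exactly B = 7 bytes: K' = 9f de 04 a8 7b 01 cf.
K' ⊕ ipad = a9 e8 32 9e 4d 37 f9; K' ⊕ opad = c3 82 58 f4 27 5d 93.
Inner hash: sum = 169+232+50+158+77+55+249+97+100 = 1187; mod 256 = 163 → a3.
Outer hash (recomputed tag): sum = 195+130+88+244+39+93+147+163 = 1099; mod 256 = 75 → 4b.
Recomputed tag = 4b; claimed = 4b → match.

valid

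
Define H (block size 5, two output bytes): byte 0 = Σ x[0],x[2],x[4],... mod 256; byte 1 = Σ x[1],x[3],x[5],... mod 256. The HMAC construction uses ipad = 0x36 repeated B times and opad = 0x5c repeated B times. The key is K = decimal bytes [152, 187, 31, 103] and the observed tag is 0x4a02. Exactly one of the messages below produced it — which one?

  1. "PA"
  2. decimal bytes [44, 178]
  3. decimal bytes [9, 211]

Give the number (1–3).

3

Key decimal bytes [152, 187, 31, 103] = 98 bb 1f 67 is 4 bytes ≤ B = 5; zero-pad to 5 bytes: K' = 98 bb 1f 67 00.
K' ⊕ ipad = ae 8d 29 51 36; K' ⊕ opad = c4 e7 43 3b 5c.
m1: inner = H(ae 8d 29 51 36 50 41) = 4e 2e; tag = H(c4 e7 43 3b 5c 4e 2e) = 9170
m2: inner = H(ae 8d 29 51 36 2c b2) = bf 0a; tag = H(c4 e7 43 3b 5c bf 0a) = 6de1
m3: inner = H(ae 8d 29 51 36 09 d3) = e0 e7; tag = H(c4 e7 43 3b 5c e0 e7) = 4a02 ← matches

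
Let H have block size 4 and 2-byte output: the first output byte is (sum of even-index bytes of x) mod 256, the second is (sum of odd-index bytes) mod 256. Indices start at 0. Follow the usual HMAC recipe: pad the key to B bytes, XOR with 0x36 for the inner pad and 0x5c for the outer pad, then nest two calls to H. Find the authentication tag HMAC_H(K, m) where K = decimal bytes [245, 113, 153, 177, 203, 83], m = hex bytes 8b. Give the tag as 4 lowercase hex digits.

91fe

Key decimal bytes [245, 113, 153, 177, 203, 83] = f5 71 99 b1 cb 53 is 6 bytes > B = 4, so hash it first: H(key) = 59 75, then zero-pad to 4 bytes: K' = 59 75 00 00.
K' ⊕ ipad = 6f 43 36 36.  K' ⊕ opad = 05 29 5c 5c.
Inner input = (K'⊕ipad) ∥ m = 6f 43 36 36 ∥ 8b.
Inner hash: even-index sum = 304 mod 256 = 48; odd-index sum = 121 mod 256 = 121 → 30 79.
Outer input = (K'⊕opad) ∥ inner = 05 29 5c 5c ∥ 30 79.
Outer hash (tag): even-index sum = 145 mod 256 = 145; odd-index sum = 254 mod 256 = 254 → 91 fe.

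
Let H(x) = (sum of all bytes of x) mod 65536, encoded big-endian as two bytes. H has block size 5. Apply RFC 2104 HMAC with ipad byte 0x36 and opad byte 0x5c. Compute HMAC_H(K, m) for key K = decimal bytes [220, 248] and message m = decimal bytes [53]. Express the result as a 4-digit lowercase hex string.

Key decimal bytes [220, 248] = dc f8 is 2 bytes ≤ B = 5; zero-pad to 5 bytes: K' = dc f8 00 00 00.
K' ⊕ ipad = ea ce 36 36 36.  K' ⊕ opad = 80 a4 5c 5c 5c.
Inner input = (K'⊕ipad) ∥ m = ea ce 36 36 36 ∥ 35.
Inner hash: sum = 234+206+54+54+54+53 = 655 → 02 8f.
Outer input = (K'⊕opad) ∥ inner = 80 a4 5c 5c 5c ∥ 02 8f.
Outer hash (tag): sum = 128+164+92+92+92+2+143 = 713 → 02 c9.

02c9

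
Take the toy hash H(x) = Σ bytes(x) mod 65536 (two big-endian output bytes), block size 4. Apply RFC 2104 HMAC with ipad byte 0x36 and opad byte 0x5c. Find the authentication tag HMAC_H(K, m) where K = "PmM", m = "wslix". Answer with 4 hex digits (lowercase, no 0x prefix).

Key "PmM" = 50 6d 4d is 3 bytes ≤ B = 4; zero-pad to 4 bytes: K' = 50 6d 4d 00.
K' ⊕ ipad = 66 5b 7b 36.  K' ⊕ opad = 0c 31 11 5c.
Inner input = (K'⊕ipad) ∥ m = 66 5b 7b 36 ∥ 77 73 6c 69 78.
Inner hash: sum = 102+91+123+54+119+115+108+105+120 = 937 → 03 a9.
Outer input = (K'⊕opad) ∥ inner = 0c 31 11 5c ∥ 03 a9.
Outer hash (tag): sum = 12+49+17+92+3+169 = 342 → 01 56.

0156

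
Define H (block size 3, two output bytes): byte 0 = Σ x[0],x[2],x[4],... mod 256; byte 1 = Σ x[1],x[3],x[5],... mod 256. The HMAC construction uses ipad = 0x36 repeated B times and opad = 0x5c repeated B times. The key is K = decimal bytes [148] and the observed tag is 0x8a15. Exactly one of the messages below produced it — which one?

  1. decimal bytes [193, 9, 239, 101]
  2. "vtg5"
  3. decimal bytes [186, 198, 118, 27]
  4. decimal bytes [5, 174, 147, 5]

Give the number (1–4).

3

Key decimal bytes [148] = 94 is 1 byte ≤ B = 3; zero-pad to 3 bytes: K' = 94 00 00.
K' ⊕ ipad = a2 36 36; K' ⊕ opad = c8 5c 5c.
m1: inner = H(a2 36 36 c1 09 ef 65) = 46 e6; tag = H(c8 5c 5c 46 e6) = 0aa2
m2: inner = H(a2 36 36 76 74 67 35) = 81 13; tag = H(c8 5c 5c 81 13) = 37dd
m3: inner = H(a2 36 36 ba c6 76 1b) = b9 66; tag = H(c8 5c 5c b9 66) = 8a15 ← matches
m4: inner = H(a2 36 36 05 ae 93 05) = 8b ce; tag = H(c8 5c 5c 8b ce) = f2e7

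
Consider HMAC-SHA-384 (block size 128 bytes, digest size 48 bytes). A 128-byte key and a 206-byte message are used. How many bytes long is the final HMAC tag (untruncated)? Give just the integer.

48

The tag is one SHA-384 digest: 48 bytes.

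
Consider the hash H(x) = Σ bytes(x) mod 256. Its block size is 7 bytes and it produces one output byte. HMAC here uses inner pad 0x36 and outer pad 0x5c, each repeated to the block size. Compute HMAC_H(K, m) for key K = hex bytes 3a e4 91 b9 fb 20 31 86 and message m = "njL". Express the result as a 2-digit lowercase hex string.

Key hex bytes 3a e4 91 b9 fb 20 31 86 is 8 bytes > B = 7, so hash it first: H(key) = 3a, then zero-pad to 7 bytes: K' = 3a 00 00 00 00 00 00.
K' ⊕ ipad = 0c 36 36 36 36 36 36.  K' ⊕ opad = 66 5c 5c 5c 5c 5c 5c.
Inner input = (K'⊕ipad) ∥ m = 0c 36 36 36 36 36 36 ∥ 6e 6a 4c.
Inner hash: sum = 12+54+54+54+54+54+54+110+106+76 = 628; mod 256 = 116 → 74.
Outer input = (K'⊕opad) ∥ inner = 66 5c 5c 5c 5c 5c 5c ∥ 74.
Outer hash (tag): sum = 102+92+92+92+92+92+92+116 = 770; mod 256 = 2 → 02.

02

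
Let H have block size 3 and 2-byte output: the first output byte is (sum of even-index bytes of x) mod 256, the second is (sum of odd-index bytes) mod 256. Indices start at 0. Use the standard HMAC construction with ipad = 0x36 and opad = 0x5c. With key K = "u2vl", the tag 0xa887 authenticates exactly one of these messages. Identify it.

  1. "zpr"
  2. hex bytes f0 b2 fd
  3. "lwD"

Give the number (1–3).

Key "u2vl" = 75 32 76 6c is 4 bytes > B = 3, so hash it first: H(key) = eb 9e, then zero-pad to 3 bytes: K' = eb 9e 00.
K' ⊕ ipad = dd a8 36; K' ⊕ opad = b7 c2 5c.
m1: inner = H(dd a8 36 7a 70 72) = 83 94; tag = H(b7 c2 5c 83 94) = a745
m2: inner = H(dd a8 36 f0 b2 fd) = c5 95; tag = H(b7 c2 5c c5 95) = a887 ← matches
m3: inner = H(dd a8 36 6c 77 44) = 8a 58; tag = H(b7 c2 5c 8a 58) = 6b4c

2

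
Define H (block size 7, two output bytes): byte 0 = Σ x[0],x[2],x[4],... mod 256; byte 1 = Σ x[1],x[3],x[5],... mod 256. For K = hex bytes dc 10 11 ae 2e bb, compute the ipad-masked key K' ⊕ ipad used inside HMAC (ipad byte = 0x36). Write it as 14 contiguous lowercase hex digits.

ea262798188d36

Key hex bytes dc 10 11 ae 2e bb is 6 bytes ≤ B = 7; zero-pad to 7 bytes: K' = dc 10 11 ae 2e bb 00.
XOR each byte with 0x36: dc⊕36=ea, 10⊕36=26, 11⊕36=27, ae⊕36=98, 2e⊕36=18, bb⊕36=8d, 00⊕36=36.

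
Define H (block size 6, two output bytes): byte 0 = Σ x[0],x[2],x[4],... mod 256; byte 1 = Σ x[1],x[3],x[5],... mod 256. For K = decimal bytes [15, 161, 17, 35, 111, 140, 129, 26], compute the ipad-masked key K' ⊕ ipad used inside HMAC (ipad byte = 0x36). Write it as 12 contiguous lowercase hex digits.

265c36363636

Key decimal bytes [15, 161, 17, 35, 111, 140, 129, 26] = 0f a1 11 23 6f 8c 81 1a is 8 bytes > B = 6, so hash it first: H(key) = 10 6a, then zero-pad to 6 bytes: K' = 10 6a 00 00 00 00.
XOR each byte with 0x36: 10⊕36=26, 6a⊕36=5c, 00⊕36=36, 00⊕36=36, 00⊕36=36, 00⊕36=36.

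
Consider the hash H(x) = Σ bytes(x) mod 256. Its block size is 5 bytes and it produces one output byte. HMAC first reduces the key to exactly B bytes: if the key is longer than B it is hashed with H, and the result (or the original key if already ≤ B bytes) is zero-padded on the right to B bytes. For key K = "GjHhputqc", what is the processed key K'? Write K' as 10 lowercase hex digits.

|K| = 9 > B = 5, so first hash the key.
H(K): sum = 71+106+72+104+112+117+116+113+99 = 910; mod 256 = 142 → 8e.
Zero-pad H(K) = 8e to 5 bytes: K' = 8e 00 00 00 00.

8e00000000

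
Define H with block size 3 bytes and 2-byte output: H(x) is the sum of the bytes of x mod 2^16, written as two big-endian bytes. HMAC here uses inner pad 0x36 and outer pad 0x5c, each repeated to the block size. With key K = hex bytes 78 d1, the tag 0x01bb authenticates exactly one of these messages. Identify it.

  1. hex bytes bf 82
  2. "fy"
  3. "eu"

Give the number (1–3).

Key hex bytes 78 d1 is 2 bytes ≤ B = 3; zero-pad to 3 bytes: K' = 78 d1 00.
K' ⊕ ipad = 4e e7 36; K' ⊕ opad = 24 8d 5c.
m1: inner = H(4e e7 36 bf 82) = 02 ac; tag = H(24 8d 5c 02 ac) = 01bb ← matches
m2: inner = H(4e e7 36 66 79) = 02 4a; tag = H(24 8d 5c 02 4a) = 0159
m3: inner = H(4e e7 36 65 75) = 02 45; tag = H(24 8d 5c 02 45) = 0154

1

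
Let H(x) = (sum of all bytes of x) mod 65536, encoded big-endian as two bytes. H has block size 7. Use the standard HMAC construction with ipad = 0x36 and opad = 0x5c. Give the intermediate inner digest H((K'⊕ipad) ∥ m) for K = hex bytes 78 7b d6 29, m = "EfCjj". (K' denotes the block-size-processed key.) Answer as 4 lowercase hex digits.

Key hex bytes 78 7b d6 29 is 4 bytes ≤ B = 7; zero-pad to 7 bytes: K' = 78 7b d6 29 00 00 00.
K' ⊕ ipad = 4e 4d e0 1f 36 36 36.
Inner input = 4e 4d e0 1f 36 36 36 ∥ 45 66 43 6a 6a.
Inner hash: sum = 78+77+224+31+54+54+54+69+102+67+106+106 = 1022 → 03 fe.

03fe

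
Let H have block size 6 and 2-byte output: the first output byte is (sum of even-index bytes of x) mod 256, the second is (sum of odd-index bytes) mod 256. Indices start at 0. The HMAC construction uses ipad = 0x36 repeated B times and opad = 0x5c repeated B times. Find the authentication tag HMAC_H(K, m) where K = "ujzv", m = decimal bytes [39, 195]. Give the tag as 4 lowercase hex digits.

9751

Key "ujzv" = 75 6a 7a 76 is 4 bytes ≤ B = 6; zero-pad to 6 bytes: K' = 75 6a 7a 76 00 00.
K' ⊕ ipad = 43 5c 4c 40 36 36.  K' ⊕ opad = 29 36 26 2a 5c 5c.
Inner input = (K'⊕ipad) ∥ m = 43 5c 4c 40 36 36 ∥ 27 c3.
Inner hash: even-index sum = 236 mod 256 = 236; odd-index sum = 405 mod 256 = 149 → ec 95.
Outer input = (K'⊕opad) ∥ inner = 29 36 26 2a 5c 5c ∥ ec 95.
Outer hash (tag): even-index sum = 407 mod 256 = 151; odd-index sum = 337 mod 256 = 81 → 97 51.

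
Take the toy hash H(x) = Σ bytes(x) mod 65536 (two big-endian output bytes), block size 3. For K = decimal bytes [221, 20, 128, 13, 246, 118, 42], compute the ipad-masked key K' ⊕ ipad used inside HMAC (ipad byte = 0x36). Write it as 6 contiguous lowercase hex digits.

Key decimal bytes [221, 20, 128, 13, 246, 118, 42] = dd 14 80 0d f6 76 2a is 7 bytes > B = 3, so hash it first: H(key) = 03 14, then zero-pad to 3 bytes: K' = 03 14 00.
XOR each byte with 0x36: 03⊕36=35, 14⊕36=22, 00⊕36=36.

352236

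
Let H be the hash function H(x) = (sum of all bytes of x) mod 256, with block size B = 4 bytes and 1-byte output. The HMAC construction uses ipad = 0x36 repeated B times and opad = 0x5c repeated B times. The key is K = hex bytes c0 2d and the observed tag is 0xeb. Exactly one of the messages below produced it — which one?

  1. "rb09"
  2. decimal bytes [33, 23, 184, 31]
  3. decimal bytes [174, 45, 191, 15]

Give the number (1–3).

Key hex bytes c0 2d is 2 bytes ≤ B = 4; zero-pad to 4 bytes: K' = c0 2d 00 00.
K' ⊕ ipad = f6 1b 36 36; K' ⊕ opad = 9c 71 5c 5c.
m1: inner = H(f6 1b 36 36 72 62 30 39) = ba; tag = H(9c 71 5c 5c ba) = 7f
m2: inner = H(f6 1b 36 36 21 17 b8 1f) = 8c; tag = H(9c 71 5c 5c 8c) = 51
m3: inner = H(f6 1b 36 36 ae 2d bf 0f) = 26; tag = H(9c 71 5c 5c 26) = eb ← matches

3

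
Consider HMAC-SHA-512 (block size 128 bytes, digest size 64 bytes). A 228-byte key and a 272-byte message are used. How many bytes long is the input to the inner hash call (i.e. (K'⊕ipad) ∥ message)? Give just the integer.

Key is 228 > 128 bytes, so it is hashed to 64 bytes then zero-padded to 128: |K'| = 128.
Inner input = (K'⊕ipad) ∥ m → 128 + 272 = 400 bytes.

400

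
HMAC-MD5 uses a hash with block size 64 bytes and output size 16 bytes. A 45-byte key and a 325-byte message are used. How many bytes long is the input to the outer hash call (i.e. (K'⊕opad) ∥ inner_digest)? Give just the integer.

Key is 45 ≤ 64 bytes, zero-padded: |K'| = 64.
Outer input = (K'⊕opad) ∥ H(inner) → 64 + 16 = 80 bytes.

80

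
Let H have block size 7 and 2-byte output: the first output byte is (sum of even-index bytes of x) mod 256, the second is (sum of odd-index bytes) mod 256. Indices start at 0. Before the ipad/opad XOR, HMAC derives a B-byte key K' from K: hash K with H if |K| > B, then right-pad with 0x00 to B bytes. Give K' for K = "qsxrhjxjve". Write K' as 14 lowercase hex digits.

3f1e0000000000

|K| = 10 > B = 7, so first hash the key.
H(K): even-index sum = 575 mod 256 = 63; odd-index sum = 542 mod 256 = 30 → 3f 1e.
Zero-pad H(K) = 3f 1e to 7 bytes: K' = 3f 1e 00 00 00 00 00.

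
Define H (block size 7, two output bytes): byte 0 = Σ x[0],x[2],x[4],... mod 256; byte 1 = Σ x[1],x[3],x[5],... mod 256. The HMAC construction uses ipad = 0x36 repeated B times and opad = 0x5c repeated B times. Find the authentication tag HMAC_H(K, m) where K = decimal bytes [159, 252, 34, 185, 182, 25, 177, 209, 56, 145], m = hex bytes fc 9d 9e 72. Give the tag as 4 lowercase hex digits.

5c2b

Key decimal bytes [159, 252, 34, 185, 182, 25, 177, 209, 56, 145] = 9f fc 22 b9 b6 19 b1 d1 38 91 is 10 bytes > B = 7, so hash it first: H(key) = 60 30, then zero-pad to 7 bytes: K' = 60 30 00 00 00 00 00.
K' ⊕ ipad = 56 06 36 36 36 36 36.  K' ⊕ opad = 3c 6c 5c 5c 5c 5c 5c.
Inner input = (K'⊕ipad) ∥ m = 56 06 36 36 36 36 36 ∥ fc 9d 9e 72.
Inner hash: even-index sum = 519 mod 256 = 7; odd-index sum = 524 mod 256 = 12 → 07 0c.
Outer input = (K'⊕opad) ∥ inner = 3c 6c 5c 5c 5c 5c 5c ∥ 07 0c.
Outer hash (tag): even-index sum = 348 mod 256 = 92; odd-index sum = 299 mod 256 = 43 → 5c 2b.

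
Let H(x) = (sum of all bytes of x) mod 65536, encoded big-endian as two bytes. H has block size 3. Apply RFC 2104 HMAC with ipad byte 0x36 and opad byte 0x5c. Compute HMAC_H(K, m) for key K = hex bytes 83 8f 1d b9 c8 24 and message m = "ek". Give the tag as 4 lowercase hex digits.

0160

Key hex bytes 83 8f 1d b9 c8 24 is 6 bytes > B = 3, so hash it first: H(key) = 02 d4, then zero-pad to 3 bytes: K' = 02 d4 00.
K' ⊕ ipad = 34 e2 36.  K' ⊕ opad = 5e 88 5c.
Inner input = (K'⊕ipad) ∥ m = 34 e2 36 ∥ 65 6b.
Inner hash: sum = 52+226+54+101+107 = 540 → 02 1c.
Outer input = (K'⊕opad) ∥ inner = 5e 88 5c ∥ 02 1c.
Outer hash (tag): sum = 94+136+92+2+28 = 352 → 01 60.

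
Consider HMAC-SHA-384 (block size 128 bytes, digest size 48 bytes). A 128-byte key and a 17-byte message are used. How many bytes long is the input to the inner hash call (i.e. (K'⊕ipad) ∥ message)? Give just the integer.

Key is 128 ≤ 128 bytes, zero-padded: |K'| = 128.
Inner input = (K'⊕ipad) ∥ m → 128 + 17 = 145 bytes.

145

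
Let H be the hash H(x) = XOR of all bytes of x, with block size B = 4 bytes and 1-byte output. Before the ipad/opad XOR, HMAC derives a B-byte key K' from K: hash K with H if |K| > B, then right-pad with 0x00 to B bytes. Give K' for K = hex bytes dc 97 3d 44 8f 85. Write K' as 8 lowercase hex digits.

|K| = 6 > B = 4, so first hash the key.
H(K): XOR dc⊕97⊕3d⊕44⊕8f⊕85 = 38.
Zero-pad H(K) = 38 to 4 bytes: K' = 38 00 00 00.

38000000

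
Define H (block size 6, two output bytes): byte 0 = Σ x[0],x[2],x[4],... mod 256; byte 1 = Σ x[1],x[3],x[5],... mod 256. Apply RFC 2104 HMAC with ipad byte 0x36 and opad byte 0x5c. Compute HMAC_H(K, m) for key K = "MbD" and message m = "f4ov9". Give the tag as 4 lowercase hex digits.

Key "MbD" = 4d 62 44 is 3 bytes ≤ B = 6; zero-pad to 6 bytes: K' = 4d 62 44 00 00 00.
K' ⊕ ipad = 7b 54 72 36 36 36.  K' ⊕ opad = 11 3e 18 5c 5c 5c.
Inner input = (K'⊕ipad) ∥ m = 7b 54 72 36 36 36 ∥ 66 34 6f 76 39.
Inner hash: even-index sum = 561 mod 256 = 49; odd-index sum = 362 mod 256 = 106 → 31 6a.
Outer input = (K'⊕opad) ∥ inner = 11 3e 18 5c 5c 5c ∥ 31 6a.
Outer hash (tag): even-index sum = 182 mod 256 = 182; odd-index sum = 352 mod 256 = 96 → b6 60.

b660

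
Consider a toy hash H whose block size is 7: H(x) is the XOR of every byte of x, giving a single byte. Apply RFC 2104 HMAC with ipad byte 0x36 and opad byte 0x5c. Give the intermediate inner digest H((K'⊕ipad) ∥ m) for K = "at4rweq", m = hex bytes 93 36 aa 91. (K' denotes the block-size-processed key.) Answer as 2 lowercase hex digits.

Key "at4rweq" = 61 74 34 72 77 65 71 is exactly B = 7 bytes: K' = 61 74 34 72 77 65 71.
K' ⊕ ipad = 57 42 02 44 41 53 47.
Inner input = 57 42 02 44 41 53 47 ∥ 93 36 aa 91.
Inner hash: XOR 57⊕42⊕02⊕44⊕41⊕53⊕47⊕93⊕36⊕aa⊕91 = 98.

98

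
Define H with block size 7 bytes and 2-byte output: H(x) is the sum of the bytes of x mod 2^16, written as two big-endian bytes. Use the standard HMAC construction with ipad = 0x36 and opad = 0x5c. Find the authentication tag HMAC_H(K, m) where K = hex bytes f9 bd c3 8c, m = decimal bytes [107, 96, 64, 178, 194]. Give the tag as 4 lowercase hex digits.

0439

Key hex bytes f9 bd c3 8c is 4 bytes ≤ B = 7; zero-pad to 7 bytes: K' = f9 bd c3 8c 00 00 00.
K' ⊕ ipad = cf 8b f5 ba 36 36 36.  K' ⊕ opad = a5 e1 9f d0 5c 5c 5c.
Inner input = (K'⊕ipad) ∥ m = cf 8b f5 ba 36 36 36 ∥ 6b 60 40 b2 c2.
Inner hash: sum = 207+139+245+186+54+54+54+107+96+64+178+194 = 1578 → 06 2a.
Outer input = (K'⊕opad) ∥ inner = a5 e1 9f d0 5c 5c 5c ∥ 06 2a.
Outer hash (tag): sum = 165+225+159+208+92+92+92+6+42 = 1081 → 04 39.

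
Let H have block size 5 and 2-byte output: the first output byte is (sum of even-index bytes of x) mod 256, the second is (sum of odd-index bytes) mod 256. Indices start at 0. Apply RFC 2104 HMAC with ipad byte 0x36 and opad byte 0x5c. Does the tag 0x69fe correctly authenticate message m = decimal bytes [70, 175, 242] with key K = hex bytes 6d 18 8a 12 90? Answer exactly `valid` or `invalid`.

Key hex bytes 6d 18 8a 12 90 is exactly B = 5 bytes: K' = 6d 18 8a 12 90.
K' ⊕ ipad = 5b 2e bc 24 a6; K' ⊕ opad = 31 44 d6 4e cc.
Inner hash: even-index sum = 620 mod 256 = 108; odd-index sum = 394 mod 256 = 138 → 6c 8a.
Outer hash (recomputed tag): even-index sum = 605 mod 256 = 93; odd-index sum = 254 mod 256 = 254 → 5d fe.
Recomputed tag = 5dfe; claimed = 69fe → mismatch.

invalid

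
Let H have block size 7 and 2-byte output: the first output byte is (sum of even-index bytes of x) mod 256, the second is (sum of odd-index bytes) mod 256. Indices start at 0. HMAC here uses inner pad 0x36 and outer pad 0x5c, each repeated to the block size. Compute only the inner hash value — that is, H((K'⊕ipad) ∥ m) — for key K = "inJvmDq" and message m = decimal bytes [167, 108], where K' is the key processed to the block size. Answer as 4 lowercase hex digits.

e9b1

Key "inJvmDq" = 69 6e 4a 76 6d 44 71 is exactly B = 7 bytes: K' = 69 6e 4a 76 6d 44 71.
K' ⊕ ipad = 5f 58 7c 40 5b 72 47.
Inner input = 5f 58 7c 40 5b 72 47 ∥ a7 6c.
Inner hash: even-index sum = 489 mod 256 = 233; odd-index sum = 433 mod 256 = 177 → e9 b1.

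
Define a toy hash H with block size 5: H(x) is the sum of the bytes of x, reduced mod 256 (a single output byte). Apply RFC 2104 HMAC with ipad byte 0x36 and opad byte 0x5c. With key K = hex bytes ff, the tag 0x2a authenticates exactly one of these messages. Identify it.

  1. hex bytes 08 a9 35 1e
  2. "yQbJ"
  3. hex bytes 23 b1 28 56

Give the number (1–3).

Key hex bytes ff is 1 byte ≤ B = 5; zero-pad to 5 bytes: K' = ff 00 00 00 00.
K' ⊕ ipad = c9 36 36 36 36; K' ⊕ opad = a3 5c 5c 5c 5c.
m1: inner = H(c9 36 36 36 36 08 a9 35 1e) = a5; tag = H(a3 5c 5c 5c 5c a5) = b8
m2: inner = H(c9 36 36 36 36 79 51 62 4a) = 17; tag = H(a3 5c 5c 5c 5c 17) = 2a ← matches
m3: inner = H(c9 36 36 36 36 23 b1 28 56) = f3; tag = H(a3 5c 5c 5c 5c f3) = 06

2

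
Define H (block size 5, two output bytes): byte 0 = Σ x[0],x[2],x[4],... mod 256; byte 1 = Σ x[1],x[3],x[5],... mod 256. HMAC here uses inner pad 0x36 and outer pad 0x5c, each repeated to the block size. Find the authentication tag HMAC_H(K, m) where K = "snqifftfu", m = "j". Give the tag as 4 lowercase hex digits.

Key "snqifftfu" = 73 6e 71 69 66 66 74 66 75 is 9 bytes > B = 5, so hash it first: H(key) = 33 a3, then zero-pad to 5 bytes: K' = 33 a3 00 00 00.
K' ⊕ ipad = 05 95 36 36 36.  K' ⊕ opad = 6f ff 5c 5c 5c.
Inner input = (K'⊕ipad) ∥ m = 05 95 36 36 36 ∥ 6a.
Inner hash: even-index sum = 113 mod 256 = 113; odd-index sum = 309 mod 256 = 53 → 71 35.
Outer input = (K'⊕opad) ∥ inner = 6f ff 5c 5c 5c ∥ 71 35.
Outer hash (tag): even-index sum = 348 mod 256 = 92; odd-index sum = 460 mod 256 = 204 → 5c cc.

5ccc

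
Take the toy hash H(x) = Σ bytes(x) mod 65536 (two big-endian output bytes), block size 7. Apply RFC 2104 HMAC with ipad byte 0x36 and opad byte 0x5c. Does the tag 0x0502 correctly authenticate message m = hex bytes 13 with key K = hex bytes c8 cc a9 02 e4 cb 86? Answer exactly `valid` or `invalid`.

Key hex bytes c8 cc a9 02 e4 cb 86 is exactly B = 7 bytes: K' = c8 cc a9 02 e4 cb 86.
K' ⊕ ipad = fe fa 9f 34 d2 fd b0; K' ⊕ opad = 94 90 f5 5e b8 97 da.
Inner hash: sum = 254+250+159+52+210+253+176+19 = 1373 → 05 5d.
Outer hash (recomputed tag): sum = 148+144+245+94+184+151+218+5+93 = 1282 → 05 02.
Recomputed tag = 0502; claimed = 0502 → match.

valid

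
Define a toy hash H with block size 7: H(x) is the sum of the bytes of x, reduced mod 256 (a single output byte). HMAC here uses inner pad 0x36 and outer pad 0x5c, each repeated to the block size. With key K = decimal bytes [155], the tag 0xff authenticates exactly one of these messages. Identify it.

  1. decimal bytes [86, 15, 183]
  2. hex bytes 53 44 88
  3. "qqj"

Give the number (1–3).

2

Key decimal bytes [155] = 9b is 1 byte ≤ B = 7; zero-pad to 7 bytes: K' = 9b 00 00 00 00 00 00.
K' ⊕ ipad = ad 36 36 36 36 36 36; K' ⊕ opad = c7 5c 5c 5c 5c 5c 5c.
m1: inner = H(ad 36 36 36 36 36 36 56 0f b7) = 0d; tag = H(c7 5c 5c 5c 5c 5c 5c 0d) = fc
m2: inner = H(ad 36 36 36 36 36 36 53 44 88) = 10; tag = H(c7 5c 5c 5c 5c 5c 5c 10) = ff ← matches
m3: inner = H(ad 36 36 36 36 36 36 71 71 6a) = 3d; tag = H(c7 5c 5c 5c 5c 5c 5c 3d) = 2c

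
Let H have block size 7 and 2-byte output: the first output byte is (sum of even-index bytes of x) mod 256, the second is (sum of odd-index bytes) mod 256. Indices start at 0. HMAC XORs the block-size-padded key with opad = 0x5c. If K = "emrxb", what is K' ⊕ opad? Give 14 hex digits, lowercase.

39312e243e5c5c

Key "emrxb" = 65 6d 72 78 62 is 5 bytes ≤ B = 7; zero-pad to 7 bytes: K' = 65 6d 72 78 62 00 00.
XOR each byte with 0x5c: 65⊕5c=39, 6d⊕5c=31, 72⊕5c=2e, 78⊕5c=24, 62⊕5c=3e, 00⊕5c=5c, 00⊕5c=5c.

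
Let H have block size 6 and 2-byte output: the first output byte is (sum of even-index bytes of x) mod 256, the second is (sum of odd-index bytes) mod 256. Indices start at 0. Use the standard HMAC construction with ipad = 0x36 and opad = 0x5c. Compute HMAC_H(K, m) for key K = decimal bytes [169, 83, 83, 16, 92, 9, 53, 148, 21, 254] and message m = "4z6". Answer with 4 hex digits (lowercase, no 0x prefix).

Key decimal bytes [169, 83, 83, 16, 92, 9, 53, 148, 21, 254] = a9 53 53 10 5c 09 35 94 15 fe is 10 bytes > B = 6, so hash it first: H(key) = a2 fe, then zero-pad to 6 bytes: K' = a2 fe 00 00 00 00.
K' ⊕ ipad = 94 c8 36 36 36 36.  K' ⊕ opad = fe a2 5c 5c 5c 5c.
Inner input = (K'⊕ipad) ∥ m = 94 c8 36 36 36 36 ∥ 34 7a 36.
Inner hash: even-index sum = 362 mod 256 = 106; odd-index sum = 430 mod 256 = 174 → 6a ae.
Outer input = (K'⊕opad) ∥ inner = fe a2 5c 5c 5c 5c ∥ 6a ae.
Outer hash (tag): even-index sum = 544 mod 256 = 32; odd-index sum = 520 mod 256 = 8 → 20 08.

2008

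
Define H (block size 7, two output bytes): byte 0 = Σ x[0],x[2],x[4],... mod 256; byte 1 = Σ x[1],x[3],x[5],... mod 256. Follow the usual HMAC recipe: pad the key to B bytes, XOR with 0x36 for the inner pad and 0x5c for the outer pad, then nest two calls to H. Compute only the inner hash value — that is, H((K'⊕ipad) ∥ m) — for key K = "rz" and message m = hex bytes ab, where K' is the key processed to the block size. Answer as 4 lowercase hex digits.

Key "rz" = 72 7a is 2 bytes ≤ B = 7; zero-pad to 7 bytes: K' = 72 7a 00 00 00 00 00.
K' ⊕ ipad = 44 4c 36 36 36 36 36.
Inner input = 44 4c 36 36 36 36 36 ∥ ab.
Inner hash: even-index sum = 230 mod 256 = 230; odd-index sum = 355 mod 256 = 99 → e6 63.

e663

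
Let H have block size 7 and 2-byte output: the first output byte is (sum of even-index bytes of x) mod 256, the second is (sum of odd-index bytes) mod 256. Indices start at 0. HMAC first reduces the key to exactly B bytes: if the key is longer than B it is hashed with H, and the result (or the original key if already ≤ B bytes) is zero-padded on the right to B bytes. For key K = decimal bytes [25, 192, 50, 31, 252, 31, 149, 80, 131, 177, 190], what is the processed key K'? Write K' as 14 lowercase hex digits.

1dff0000000000

|K| = 11 > B = 7, so first hash the key.
H(K): even-index sum = 797 mod 256 = 29; odd-index sum = 511 mod 256 = 255 → 1d ff.
Zero-pad H(K) = 1d ff to 7 bytes: K' = 1d ff 00 00 00 00 00.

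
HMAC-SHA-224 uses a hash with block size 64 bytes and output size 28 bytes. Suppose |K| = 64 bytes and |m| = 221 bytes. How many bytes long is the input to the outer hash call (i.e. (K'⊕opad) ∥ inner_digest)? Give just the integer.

92

Key is 64 ≤ 64 bytes, zero-padded: |K'| = 64.
Outer input = (K'⊕opad) ∥ H(inner) → 64 + 28 = 92 bytes.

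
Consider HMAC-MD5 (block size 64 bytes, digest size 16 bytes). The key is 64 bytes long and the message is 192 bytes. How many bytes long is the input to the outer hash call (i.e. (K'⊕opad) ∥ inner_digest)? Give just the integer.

Key is 64 ≤ 64 bytes, zero-padded: |K'| = 64.
Outer input = (K'⊕opad) ∥ H(inner) → 64 + 16 = 80 bytes.

80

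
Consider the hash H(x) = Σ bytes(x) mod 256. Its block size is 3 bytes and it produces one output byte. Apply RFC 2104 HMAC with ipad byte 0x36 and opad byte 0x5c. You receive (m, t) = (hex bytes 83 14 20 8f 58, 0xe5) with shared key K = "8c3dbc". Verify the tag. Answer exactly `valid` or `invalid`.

invalid

Key "8c3dbc" = 38 63 33 64 62 63 is 6 bytes > B = 3, so hash it first: H(key) = f7, then zero-pad to 3 bytes: K' = f7 00 00.
K' ⊕ ipad = c1 36 36; K' ⊕ opad = ab 5c 5c.
Inner hash: sum = 193+54+54+131+20+32+143+88 = 715; mod 256 = 203 → cb.
Outer hash (recomputed tag): sum = 171+92+92+203 = 558; mod 256 = 46 → 2e.
Recomputed tag = 2e; claimed = e5 → mismatch.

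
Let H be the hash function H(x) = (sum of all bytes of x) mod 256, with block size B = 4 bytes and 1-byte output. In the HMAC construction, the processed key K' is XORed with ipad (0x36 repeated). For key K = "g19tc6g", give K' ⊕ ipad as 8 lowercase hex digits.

73363636

Key "g19tc6g" = 67 31 39 74 63 36 67 is 7 bytes > B = 4, so hash it first: H(key) = 45, then zero-pad to 4 bytes: K' = 45 00 00 00.
XOR each byte with 0x36: 45⊕36=73, 00⊕36=36, 00⊕36=36, 00⊕36=36.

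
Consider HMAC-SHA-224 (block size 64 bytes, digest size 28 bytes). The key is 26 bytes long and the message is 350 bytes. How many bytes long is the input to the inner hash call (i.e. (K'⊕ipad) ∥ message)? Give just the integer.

414

Key is 26 ≤ 64 bytes, zero-padded: |K'| = 64.
Inner input = (K'⊕ipad) ∥ m → 64 + 350 = 414 bytes.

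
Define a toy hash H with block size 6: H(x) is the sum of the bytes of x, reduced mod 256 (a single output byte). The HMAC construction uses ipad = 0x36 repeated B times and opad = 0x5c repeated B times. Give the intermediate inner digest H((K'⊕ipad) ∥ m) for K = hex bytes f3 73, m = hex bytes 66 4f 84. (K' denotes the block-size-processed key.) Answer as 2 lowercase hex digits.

1b

Key hex bytes f3 73 is 2 bytes ≤ B = 6; zero-pad to 6 bytes: K' = f3 73 00 00 00 00.
K' ⊕ ipad = c5 45 36 36 36 36.
Inner input = c5 45 36 36 36 36 ∥ 66 4f 84.
Inner hash: sum = 197+69+54+54+54+54+102+79+132 = 795; mod 256 = 27 → 1b.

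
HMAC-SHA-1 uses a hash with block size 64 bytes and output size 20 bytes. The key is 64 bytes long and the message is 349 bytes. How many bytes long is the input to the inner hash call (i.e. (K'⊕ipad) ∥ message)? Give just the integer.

Key is 64 ≤ 64 bytes, zero-padded: |K'| = 64.
Inner input = (K'⊕ipad) ∥ m → 64 + 349 = 413 bytes.

413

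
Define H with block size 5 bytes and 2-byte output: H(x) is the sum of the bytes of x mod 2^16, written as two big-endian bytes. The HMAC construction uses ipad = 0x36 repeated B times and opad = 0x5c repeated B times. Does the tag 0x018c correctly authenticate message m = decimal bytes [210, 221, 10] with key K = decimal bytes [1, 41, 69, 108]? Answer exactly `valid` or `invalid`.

Key decimal bytes [1, 41, 69, 108] = 01 29 45 6c is 4 bytes ≤ B = 5; zero-pad to 5 bytes: K' = 01 29 45 6c 00.
K' ⊕ ipad = 37 1f 73 5a 36; K' ⊕ opad = 5d 75 19 30 5c.
Inner hash: sum = 55+31+115+90+54+210+221+10 = 786 → 03 12.
Outer hash (recomputed tag): sum = 93+117+25+48+92+3+18 = 396 → 01 8c.
Recomputed tag = 018c; claimed = 018c → match.

valid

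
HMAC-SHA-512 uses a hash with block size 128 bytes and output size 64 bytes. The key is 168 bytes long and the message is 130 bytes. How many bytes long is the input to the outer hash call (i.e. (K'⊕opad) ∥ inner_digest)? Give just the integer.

192

Key is 168 > 128 bytes, so it is hashed to 64 bytes then zero-padded to 128: |K'| = 128.
Outer input = (K'⊕opad) ∥ H(inner) → 128 + 64 = 192 bytes.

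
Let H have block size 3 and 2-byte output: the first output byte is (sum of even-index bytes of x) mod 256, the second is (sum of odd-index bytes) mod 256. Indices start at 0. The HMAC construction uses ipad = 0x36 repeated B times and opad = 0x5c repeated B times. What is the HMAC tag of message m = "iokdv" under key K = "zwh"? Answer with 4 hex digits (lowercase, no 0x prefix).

Key "zwh" = 7a 77 68 is exactly B = 3 bytes: K' = 7a 77 68.
K' ⊕ ipad = 4c 41 5e.  K' ⊕ opad = 26 2b 34.
Inner input = (K'⊕ipad) ∥ m = 4c 41 5e ∥ 69 6f 6b 64 76.
Inner hash: even-index sum = 381 mod 256 = 125; odd-index sum = 395 mod 256 = 139 → 7d 8b.
Outer input = (K'⊕opad) ∥ inner = 26 2b 34 ∥ 7d 8b.
Outer hash (tag): even-index sum = 229 mod 256 = 229; odd-index sum = 168 mod 256 = 168 → e5 a8.

e5a8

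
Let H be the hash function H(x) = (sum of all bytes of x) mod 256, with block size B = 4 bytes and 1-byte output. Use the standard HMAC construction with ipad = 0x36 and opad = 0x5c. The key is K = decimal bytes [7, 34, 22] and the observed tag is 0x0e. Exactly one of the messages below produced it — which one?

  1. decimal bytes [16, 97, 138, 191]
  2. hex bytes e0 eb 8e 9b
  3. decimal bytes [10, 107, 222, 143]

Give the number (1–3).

Key decimal bytes [7, 34, 22] = 07 22 16 is 3 bytes ≤ B = 4; zero-pad to 4 bytes: K' = 07 22 16 00.
K' ⊕ ipad = 31 14 20 36; K' ⊕ opad = 5b 7e 4a 5c.
m1: inner = H(31 14 20 36 10 61 8a bf) = 55; tag = H(5b 7e 4a 5c 55) = d4
m2: inner = H(31 14 20 36 e0 eb 8e 9b) = 8f; tag = H(5b 7e 4a 5c 8f) = 0e ← matches
m3: inner = H(31 14 20 36 0a 6b de 8f) = 7d; tag = H(5b 7e 4a 5c 7d) = fc

2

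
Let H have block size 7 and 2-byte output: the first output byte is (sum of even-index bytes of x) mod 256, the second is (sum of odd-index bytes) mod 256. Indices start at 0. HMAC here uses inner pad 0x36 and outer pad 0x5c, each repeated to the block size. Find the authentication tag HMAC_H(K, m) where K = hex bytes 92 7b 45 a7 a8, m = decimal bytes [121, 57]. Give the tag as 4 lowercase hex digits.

Key hex bytes 92 7b 45 a7 a8 is 5 bytes ≤ B = 7; zero-pad to 7 bytes: K' = 92 7b 45 a7 a8 00 00.
K' ⊕ ipad = a4 4d 73 91 9e 36 36.  K' ⊕ opad = ce 27 19 fb f4 5c 5c.
Inner input = (K'⊕ipad) ∥ m = a4 4d 73 91 9e 36 36 ∥ 79 39.
Inner hash: even-index sum = 548 mod 256 = 36; odd-index sum = 397 mod 256 = 141 → 24 8d.
Outer input = (K'⊕opad) ∥ inner = ce 27 19 fb f4 5c 5c ∥ 24 8d.
Outer hash (tag): even-index sum = 708 mod 256 = 196; odd-index sum = 418 mod 256 = 162 → c4 a2.

c4a2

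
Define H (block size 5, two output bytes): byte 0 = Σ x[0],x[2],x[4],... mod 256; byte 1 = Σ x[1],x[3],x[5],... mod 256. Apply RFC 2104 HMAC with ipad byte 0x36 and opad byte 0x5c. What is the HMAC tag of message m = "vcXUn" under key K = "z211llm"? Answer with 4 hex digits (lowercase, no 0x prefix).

fbc5

Key "z211llm" = 7a 32 31 31 6c 6c 6d is 7 bytes > B = 5, so hash it first: H(key) = 84 cf, then zero-pad to 5 bytes: K' = 84 cf 00 00 00.
K' ⊕ ipad = b2 f9 36 36 36.  K' ⊕ opad = d8 93 5c 5c 5c.
Inner input = (K'⊕ipad) ∥ m = b2 f9 36 36 36 ∥ 76 63 58 55 6e.
Inner hash: even-index sum = 470 mod 256 = 214; odd-index sum = 619 mod 256 = 107 → d6 6b.
Outer input = (K'⊕opad) ∥ inner = d8 93 5c 5c 5c ∥ d6 6b.
Outer hash (tag): even-index sum = 507 mod 256 = 251; odd-index sum = 453 mod 256 = 197 → fb c5.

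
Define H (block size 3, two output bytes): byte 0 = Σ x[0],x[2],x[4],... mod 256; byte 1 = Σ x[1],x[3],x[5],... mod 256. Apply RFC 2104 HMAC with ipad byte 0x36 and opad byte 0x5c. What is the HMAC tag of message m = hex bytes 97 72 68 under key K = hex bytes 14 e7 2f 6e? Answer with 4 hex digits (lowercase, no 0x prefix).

dd26

Key hex bytes 14 e7 2f 6e is 4 bytes > B = 3, so hash it first: H(key) = 43 55, then zero-pad to 3 bytes: K' = 43 55 00.
K' ⊕ ipad = 75 63 36.  K' ⊕ opad = 1f 09 5c.
Inner input = (K'⊕ipad) ∥ m = 75 63 36 ∥ 97 72 68.
Inner hash: even-index sum = 285 mod 256 = 29; odd-index sum = 354 mod 256 = 98 → 1d 62.
Outer input = (K'⊕opad) ∥ inner = 1f 09 5c ∥ 1d 62.
Outer hash (tag): even-index sum = 221 mod 256 = 221; odd-index sum = 38 mod 256 = 38 → dd 26.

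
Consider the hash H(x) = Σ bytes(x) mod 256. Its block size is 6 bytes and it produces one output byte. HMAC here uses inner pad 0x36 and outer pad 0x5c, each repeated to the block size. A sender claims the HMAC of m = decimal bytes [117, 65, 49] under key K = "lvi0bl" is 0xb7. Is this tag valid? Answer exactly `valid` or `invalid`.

Key "lvi0bl" = 6c 76 69 30 62 6c is exactly B = 6 bytes: K' = 6c 76 69 30 62 6c.
K' ⊕ ipad = 5a 40 5f 06 54 5a; K' ⊕ opad = 30 2a 35 6c 3e 30.
Inner hash: sum = 90+64+95+6+84+90+117+65+49 = 660; mod 256 = 148 → 94.
Outer hash (recomputed tag): sum = 48+42+53+108+62+48+148 = 509; mod 256 = 253 → fd.
Recomputed tag = fd; claimed = b7 → mismatch.

invalid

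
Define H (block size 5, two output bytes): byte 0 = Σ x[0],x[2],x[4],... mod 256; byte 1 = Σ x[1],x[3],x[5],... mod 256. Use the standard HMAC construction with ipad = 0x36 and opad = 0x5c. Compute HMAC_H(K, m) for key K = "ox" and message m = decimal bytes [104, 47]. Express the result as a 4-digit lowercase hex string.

d774

Key "ox" = 6f 78 is 2 bytes ≤ B = 5; zero-pad to 5 bytes: K' = 6f 78 00 00 00.
K' ⊕ ipad = 59 4e 36 36 36.  K' ⊕ opad = 33 24 5c 5c 5c.
Inner input = (K'⊕ipad) ∥ m = 59 4e 36 36 36 ∥ 68 2f.
Inner hash: even-index sum = 244 mod 256 = 244; odd-index sum = 236 mod 256 = 236 → f4 ec.
Outer input = (K'⊕opad) ∥ inner = 33 24 5c 5c 5c ∥ f4 ec.
Outer hash (tag): even-index sum = 471 mod 256 = 215; odd-index sum = 372 mod 256 = 116 → d7 74.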